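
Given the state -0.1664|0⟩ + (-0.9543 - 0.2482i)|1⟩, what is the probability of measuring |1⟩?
0.9723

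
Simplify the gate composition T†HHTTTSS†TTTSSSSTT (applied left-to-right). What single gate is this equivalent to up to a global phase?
T†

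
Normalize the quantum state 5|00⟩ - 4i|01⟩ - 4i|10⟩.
0.6623|00⟩ - 0.5298i|01⟩ - 0.5298i|10⟩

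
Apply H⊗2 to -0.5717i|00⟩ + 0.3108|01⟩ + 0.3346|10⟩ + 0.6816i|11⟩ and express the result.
(0.3227 + 0.05495i)|00⟩ + (0.0119 - 0.6267i)|01⟩ + (-0.0119 - 0.6267i)|10⟩ + (-0.3227 + 0.05495i)|11⟩

H⊗2 gives amp(|y⟩) = (1/2) Σ_x (−1)^(x·y) amp(|x⟩), where x·y is the number of positions in which both x and y have a 1.
|00⟩: (-0.5717i + 0.3108 + 0.3346 + 0.6816i)/2 = (0.3227 + 0.05495i)
|01⟩: (-0.5717i - 0.3108 + 0.3346 - 0.6816i)/2 = (0.0119 - 0.6267i)
|10⟩: (-0.5717i + 0.3108 - 0.3346 - 0.6816i)/2 = (-0.0119 - 0.6267i)
|11⟩: (-0.5717i - 0.3108 - 0.3346 + 0.6816i)/2 = (-0.3227 + 0.05495i)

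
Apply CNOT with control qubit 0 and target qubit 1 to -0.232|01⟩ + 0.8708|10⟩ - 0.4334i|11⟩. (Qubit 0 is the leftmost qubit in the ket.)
-0.232|01⟩ - 0.4334i|10⟩ + 0.8708|11⟩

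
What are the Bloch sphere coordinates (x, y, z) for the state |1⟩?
(0, 0, -1)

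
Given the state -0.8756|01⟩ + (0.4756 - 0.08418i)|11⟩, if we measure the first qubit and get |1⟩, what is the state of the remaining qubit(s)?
(0.9847 - 0.1743i)|1⟩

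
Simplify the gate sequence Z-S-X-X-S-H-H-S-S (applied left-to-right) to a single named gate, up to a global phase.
Z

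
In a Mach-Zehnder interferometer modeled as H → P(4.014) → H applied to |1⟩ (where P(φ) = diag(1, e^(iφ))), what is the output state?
(0.8215 + 0.3829i)|0⟩ + (0.1785 - 0.3829i)|1⟩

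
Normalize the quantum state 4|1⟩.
|1⟩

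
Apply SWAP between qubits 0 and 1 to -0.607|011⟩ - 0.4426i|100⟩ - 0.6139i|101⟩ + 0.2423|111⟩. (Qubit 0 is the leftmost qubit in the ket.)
-0.4426i|010⟩ - 0.6139i|011⟩ - 0.607|101⟩ + 0.2423|111⟩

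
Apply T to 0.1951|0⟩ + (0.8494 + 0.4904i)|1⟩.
0.1951|0⟩ + (0.2539 + 0.9474i)|1⟩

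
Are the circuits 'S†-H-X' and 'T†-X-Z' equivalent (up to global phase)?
No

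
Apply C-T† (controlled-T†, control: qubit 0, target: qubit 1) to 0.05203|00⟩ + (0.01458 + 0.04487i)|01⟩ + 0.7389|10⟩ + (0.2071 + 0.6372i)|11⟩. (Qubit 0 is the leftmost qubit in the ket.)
0.05203|00⟩ + (0.01458 + 0.04487i)|01⟩ + 0.7389|10⟩ + (0.597 + 0.3041i)|11⟩

C-T† leaves the control-|0⟩ kets |00⟩, |01⟩ unchanged and applies T† to qubit 1 on the control-|1⟩ pair (|10⟩, |11⟩).
T† = [[1, 0], [0, (1/√2 - (1/√2)i)]].
With a = amp(|10⟩) = 0.7389 and b = amp(|11⟩) = (0.2071 + 0.6372i):
new amp(|10⟩) = (1)·a = 0.7389
new amp(|11⟩) = (1/√2 - (1/√2)i)·b = (0.597 + 0.3041i)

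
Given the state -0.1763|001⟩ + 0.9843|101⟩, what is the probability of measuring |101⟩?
0.9688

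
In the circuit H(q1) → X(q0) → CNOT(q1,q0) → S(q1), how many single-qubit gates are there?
3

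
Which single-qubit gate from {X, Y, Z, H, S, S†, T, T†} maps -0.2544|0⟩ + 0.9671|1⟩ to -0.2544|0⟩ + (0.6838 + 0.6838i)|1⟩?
T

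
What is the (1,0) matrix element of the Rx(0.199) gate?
-0.09934i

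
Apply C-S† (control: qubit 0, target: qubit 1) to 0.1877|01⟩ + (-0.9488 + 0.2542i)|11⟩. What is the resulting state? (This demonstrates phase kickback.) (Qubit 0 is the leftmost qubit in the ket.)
0.1877|01⟩ + (0.2542 + 0.9488i)|11⟩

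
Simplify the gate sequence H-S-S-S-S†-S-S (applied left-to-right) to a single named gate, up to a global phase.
H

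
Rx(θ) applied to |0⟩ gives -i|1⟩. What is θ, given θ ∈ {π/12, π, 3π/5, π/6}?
π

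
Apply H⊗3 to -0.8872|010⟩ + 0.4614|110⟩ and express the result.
-0.1505|000⟩ - 0.1505|001⟩ + 0.1505|010⟩ + 0.1505|011⟩ - 0.4768|100⟩ - 0.4768|101⟩ + 0.4768|110⟩ + 0.4768|111⟩

H⊗3 gives amp(|y⟩) = (1/2√2) Σ_x (−1)^(x·y) amp(|x⟩), where x·y is the number of positions in which both x and y have a 1.
|000⟩: (-0.8872 + 0.4614)/(2√2) = -0.1505
|001⟩: (-0.8872 + 0.4614)/(2√2) = -0.1505
|010⟩: (0.8872 - 0.4614)/(2√2) = 0.1505
|011⟩: (0.8872 - 0.4614)/(2√2) = 0.1505
|100⟩: (-0.8872 - 0.4614)/(2√2) = -0.4768
|101⟩: (-0.8872 - 0.4614)/(2√2) = -0.4768
|110⟩: (0.8872 + 0.4614)/(2√2) = 0.4768
|111⟩: (0.8872 + 0.4614)/(2√2) = 0.4768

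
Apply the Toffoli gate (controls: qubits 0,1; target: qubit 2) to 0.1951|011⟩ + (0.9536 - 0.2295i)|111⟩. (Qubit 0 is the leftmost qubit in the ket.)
0.1951|011⟩ + (0.9536 - 0.2295i)|110⟩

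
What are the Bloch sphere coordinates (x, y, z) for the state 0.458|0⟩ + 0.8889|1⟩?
(0.8142, 0, -0.5804)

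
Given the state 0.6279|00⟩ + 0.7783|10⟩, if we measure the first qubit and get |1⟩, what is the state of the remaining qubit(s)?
|0⟩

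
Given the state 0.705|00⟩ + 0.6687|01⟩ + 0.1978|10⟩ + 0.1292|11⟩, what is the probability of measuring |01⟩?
0.4472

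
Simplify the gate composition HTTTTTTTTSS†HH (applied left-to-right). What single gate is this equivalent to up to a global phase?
H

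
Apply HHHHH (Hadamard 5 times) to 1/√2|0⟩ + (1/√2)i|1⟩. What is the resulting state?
(1/2 + (1/2)i)|0⟩ + (1/2 - (1/2)i)|1⟩

H² = I, so H^5 = H: a single Hadamard. With (a, b) = (1/√2, (1/√2)i), H gives ((a + b)/√2, (a − b)/√2) = ((1/2 + (1/2)i), (1/2 - (1/2)i)).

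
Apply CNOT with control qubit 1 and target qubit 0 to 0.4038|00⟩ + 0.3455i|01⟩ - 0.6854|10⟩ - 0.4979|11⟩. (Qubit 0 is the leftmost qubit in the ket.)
0.4038|00⟩ - 0.4979|01⟩ - 0.6854|10⟩ + 0.3455i|11⟩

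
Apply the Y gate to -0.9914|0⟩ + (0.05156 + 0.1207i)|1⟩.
(0.1207 - 0.05156i)|0⟩ - 0.9914i|1⟩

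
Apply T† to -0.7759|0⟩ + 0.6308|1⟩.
-0.7759|0⟩ + (0.446 - 0.446i)|1⟩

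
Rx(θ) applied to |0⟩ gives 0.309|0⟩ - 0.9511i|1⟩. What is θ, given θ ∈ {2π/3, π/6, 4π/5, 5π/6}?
4π/5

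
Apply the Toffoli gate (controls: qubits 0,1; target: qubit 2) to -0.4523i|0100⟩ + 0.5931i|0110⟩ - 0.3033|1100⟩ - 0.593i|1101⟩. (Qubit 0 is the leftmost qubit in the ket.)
-0.4523i|0100⟩ + 0.5931i|0110⟩ - 0.3033|1110⟩ - 0.593i|1111⟩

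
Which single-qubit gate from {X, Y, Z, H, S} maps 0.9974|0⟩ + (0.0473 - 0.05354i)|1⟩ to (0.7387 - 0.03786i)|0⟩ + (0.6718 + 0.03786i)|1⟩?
H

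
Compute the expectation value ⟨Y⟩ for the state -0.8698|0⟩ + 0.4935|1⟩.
0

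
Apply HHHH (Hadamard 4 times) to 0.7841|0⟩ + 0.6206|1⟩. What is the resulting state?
0.7841|0⟩ + 0.6206|1⟩

H² = I, so an even number of Hadamards cancels: H^4 = I and the state is unchanged.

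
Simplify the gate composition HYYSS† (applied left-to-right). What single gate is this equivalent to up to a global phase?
H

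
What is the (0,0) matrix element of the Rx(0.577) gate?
0.9587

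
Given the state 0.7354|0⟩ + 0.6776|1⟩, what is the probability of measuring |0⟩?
0.5408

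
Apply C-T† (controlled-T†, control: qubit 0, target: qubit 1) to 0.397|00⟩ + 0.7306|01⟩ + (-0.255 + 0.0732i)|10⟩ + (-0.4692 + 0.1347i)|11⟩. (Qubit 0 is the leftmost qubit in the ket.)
0.397|00⟩ + 0.7306|01⟩ + (-0.255 + 0.0732i)|10⟩ + (-0.2365 + 0.427i)|11⟩

C-T† leaves the control-|0⟩ kets |00⟩, |01⟩ unchanged and applies T† to qubit 1 on the control-|1⟩ pair (|10⟩, |11⟩).
T† = [[1, 0], [0, (1/√2 - (1/√2)i)]].
With a = amp(|10⟩) = (-0.255 + 0.0732i) and b = amp(|11⟩) = (-0.4692 + 0.1347i):
new amp(|10⟩) = (1)·a = (-0.255 + 0.0732i)
new amp(|11⟩) = (1/√2 - (1/√2)i)·b = (-0.2365 + 0.427i)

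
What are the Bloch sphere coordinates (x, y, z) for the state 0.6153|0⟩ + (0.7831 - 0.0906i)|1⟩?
(0.9637, -0.1115, -0.2429)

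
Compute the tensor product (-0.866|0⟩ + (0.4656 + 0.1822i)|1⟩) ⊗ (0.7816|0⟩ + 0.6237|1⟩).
-0.6769|00⟩ - 0.5401|01⟩ + (0.3639 + 0.1424i)|10⟩ + (0.2904 + 0.1136i)|11⟩

amp(|b₁b₂…⟩) = product of the factor amplitudes for bits b₁, b₂, …; only kets whose every factor amplitude is nonzero survive.
|00⟩: (-0.866)(0.7816) = -0.6769
|01⟩: (-0.866)(0.6237) = -0.5401
|10⟩: (0.4656 + 0.1822i)(0.7816) = (0.3639 + 0.1424i)
|11⟩: (0.4656 + 0.1822i)(0.6237) = (0.2904 + 0.1136i)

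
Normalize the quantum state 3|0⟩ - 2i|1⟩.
0.8321|0⟩ - 0.5547i|1⟩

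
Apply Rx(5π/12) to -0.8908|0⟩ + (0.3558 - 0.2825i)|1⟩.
(-0.8787 - 0.2166i)|0⟩ + (0.2823 + 0.3182i)|1⟩

Rx(5π/12) = [[cos(θ/2), −i·sin(θ/2)], [−i·sin(θ/2), cos(θ/2)]]; θ = 5π/12, cos(θ/2) ≈ 0.793353, sin(θ/2) ≈ 0.608761.
With a = amp(|0⟩) = -0.8908 and b = amp(|1⟩) = (0.3558 - 0.2825i):
new amp(|0⟩) = (0.793353)·a + (-0.608761i)·b = (-0.8787 - 0.2166i)
new amp(|1⟩) = (-0.608761i)·a + (0.793353)·b = (0.2823 + 0.3182i)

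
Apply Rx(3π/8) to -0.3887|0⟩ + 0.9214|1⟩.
(-0.3232 - 0.5119i)|0⟩ + (0.7661 + 0.216i)|1⟩

Rx(3π/8) = [[cos(θ/2), −i·sin(θ/2)], [−i·sin(θ/2), cos(θ/2)]]; θ = 3π/8, cos(θ/2) ≈ 0.83147, sin(θ/2) ≈ 0.55557.
With a = amp(|0⟩) = -0.3887 and b = amp(|1⟩) = 0.9214:
new amp(|0⟩) = (0.83147)·a + (-0.55557i)·b = (-0.3232 - 0.5119i)
new amp(|1⟩) = (-0.55557i)·a + (0.83147)·b = (0.7661 + 0.216i)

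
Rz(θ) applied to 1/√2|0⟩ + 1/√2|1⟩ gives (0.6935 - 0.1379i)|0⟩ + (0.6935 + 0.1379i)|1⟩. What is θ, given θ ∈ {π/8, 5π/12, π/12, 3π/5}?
π/8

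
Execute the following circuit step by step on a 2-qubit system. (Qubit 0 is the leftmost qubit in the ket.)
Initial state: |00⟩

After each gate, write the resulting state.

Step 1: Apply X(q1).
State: |01⟩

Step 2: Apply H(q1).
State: 1/√2|00⟩ - 1/√2|01⟩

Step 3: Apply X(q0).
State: 1/√2|10⟩ - 1/√2|11⟩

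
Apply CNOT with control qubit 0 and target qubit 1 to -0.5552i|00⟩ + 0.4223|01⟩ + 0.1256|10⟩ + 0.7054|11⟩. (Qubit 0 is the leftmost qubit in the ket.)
-0.5552i|00⟩ + 0.4223|01⟩ + 0.7054|10⟩ + 0.1256|11⟩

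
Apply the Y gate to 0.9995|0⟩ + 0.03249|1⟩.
-0.03249i|0⟩ + 0.9995i|1⟩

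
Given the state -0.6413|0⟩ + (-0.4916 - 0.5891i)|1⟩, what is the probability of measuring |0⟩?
0.4113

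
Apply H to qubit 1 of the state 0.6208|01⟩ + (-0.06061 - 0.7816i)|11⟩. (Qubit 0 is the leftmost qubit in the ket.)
0.439|00⟩ - 0.439|01⟩ + (-0.04286 - 0.5527i)|10⟩ + (0.04286 + 0.5527i)|11⟩

H on qubit 1 mixes each pair of kets that differ only in qubit 1: amplitudes (a, b) of (|…0…⟩, |…1…⟩) become ((a + b)/√2, (a − b)/√2). Kets absent from the input have amplitude 0.
(|00⟩, |01⟩): (a, b) = (0, 0.6208) → (0.439, -0.439)
(|10⟩, |11⟩): (a, b) = (0, (-0.06061 - 0.7816i)) → ((-0.04286 - 0.5527i), (0.04286 + 0.5527i))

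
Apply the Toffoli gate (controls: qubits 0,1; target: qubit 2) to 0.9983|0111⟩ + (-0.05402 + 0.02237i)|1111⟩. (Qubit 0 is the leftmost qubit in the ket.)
0.9983|0111⟩ + (-0.05402 + 0.02237i)|1101⟩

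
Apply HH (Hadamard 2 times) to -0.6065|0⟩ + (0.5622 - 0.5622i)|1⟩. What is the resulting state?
-0.6065|0⟩ + (0.5622 - 0.5622i)|1⟩

H² = I, so an even number of Hadamards cancels: H^2 = I and the state is unchanged.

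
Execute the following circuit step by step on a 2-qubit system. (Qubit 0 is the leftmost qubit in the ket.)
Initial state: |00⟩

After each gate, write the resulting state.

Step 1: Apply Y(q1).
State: i|01⟩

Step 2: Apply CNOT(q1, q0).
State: i|11⟩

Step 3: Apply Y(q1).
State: |10⟩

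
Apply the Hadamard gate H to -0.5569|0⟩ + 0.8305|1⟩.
0.1935|0⟩ - 0.981|1⟩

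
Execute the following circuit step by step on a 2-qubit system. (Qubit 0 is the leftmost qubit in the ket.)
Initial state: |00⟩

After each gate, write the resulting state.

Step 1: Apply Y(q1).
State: i|01⟩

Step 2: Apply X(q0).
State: i|11⟩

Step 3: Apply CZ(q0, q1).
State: -i|11⟩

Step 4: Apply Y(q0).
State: -|01⟩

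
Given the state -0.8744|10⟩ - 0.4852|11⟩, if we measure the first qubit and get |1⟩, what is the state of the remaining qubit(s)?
-0.8744|0⟩ - 0.4852|1⟩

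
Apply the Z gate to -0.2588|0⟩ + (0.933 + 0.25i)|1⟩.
-0.2588|0⟩ + (-0.933 - 0.25i)|1⟩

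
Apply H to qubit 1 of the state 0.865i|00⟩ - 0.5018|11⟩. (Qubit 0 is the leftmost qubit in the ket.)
0.6116i|00⟩ + 0.6116i|01⟩ - 0.3548|10⟩ + 0.3548|11⟩

H on qubit 1 mixes each pair of kets that differ only in qubit 1: amplitudes (a, b) of (|…0…⟩, |…1…⟩) become ((a + b)/√2, (a − b)/√2). Kets absent from the input have amplitude 0.
(|00⟩, |01⟩): (a, b) = (0.865i, 0) → (0.6116i, 0.6116i)
(|10⟩, |11⟩): (a, b) = (0, -0.5018) → (-0.3548, 0.3548)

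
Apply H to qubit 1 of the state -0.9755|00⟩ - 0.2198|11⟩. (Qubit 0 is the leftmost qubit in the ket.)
-0.6898|00⟩ - 0.6898|01⟩ - 0.1554|10⟩ + 0.1554|11⟩

H on qubit 1 mixes each pair of kets that differ only in qubit 1: amplitudes (a, b) of (|…0…⟩, |…1…⟩) become ((a + b)/√2, (a − b)/√2). Kets absent from the input have amplitude 0.
(|00⟩, |01⟩): (a, b) = (-0.9755, 0) → (-0.6898, -0.6898)
(|10⟩, |11⟩): (a, b) = (0, -0.2198) → (-0.1554, 0.1554)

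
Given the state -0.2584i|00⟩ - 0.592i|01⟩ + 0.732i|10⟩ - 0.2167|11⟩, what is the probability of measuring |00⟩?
0.06677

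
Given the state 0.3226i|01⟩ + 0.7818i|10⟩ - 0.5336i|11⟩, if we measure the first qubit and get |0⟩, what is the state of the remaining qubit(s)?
i|1⟩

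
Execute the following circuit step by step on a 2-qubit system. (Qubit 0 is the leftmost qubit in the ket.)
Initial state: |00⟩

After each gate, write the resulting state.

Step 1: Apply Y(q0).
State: i|10⟩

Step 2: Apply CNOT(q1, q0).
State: i|10⟩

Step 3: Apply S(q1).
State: i|10⟩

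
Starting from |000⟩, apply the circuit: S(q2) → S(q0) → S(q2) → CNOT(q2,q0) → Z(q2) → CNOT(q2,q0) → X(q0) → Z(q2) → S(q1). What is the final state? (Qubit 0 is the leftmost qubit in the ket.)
|100⟩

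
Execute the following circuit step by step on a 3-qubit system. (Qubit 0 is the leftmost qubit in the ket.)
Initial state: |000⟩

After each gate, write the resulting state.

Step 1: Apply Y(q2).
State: i|001⟩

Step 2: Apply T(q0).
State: i|001⟩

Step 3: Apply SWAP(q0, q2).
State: i|100⟩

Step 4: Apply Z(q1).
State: i|100⟩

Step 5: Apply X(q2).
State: i|101⟩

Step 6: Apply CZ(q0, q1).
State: i|101⟩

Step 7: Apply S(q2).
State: -|101⟩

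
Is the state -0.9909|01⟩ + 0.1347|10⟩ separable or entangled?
Entangled

Writing the state as a|00⟩ + b|01⟩ + c|10⟩ + d|11⟩, it is a product state iff ad − bc = 0.
Here (a, b, c, d) = (0, -0.9909, 0.1347, 0): ad − bc = (0)(0) − (-0.9909)(0.1347) = 0.1335 ≠ 0, so the state is entangled.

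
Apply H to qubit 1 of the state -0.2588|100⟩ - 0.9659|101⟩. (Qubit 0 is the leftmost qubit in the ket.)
-0.183|100⟩ - 0.683|101⟩ - 0.183|110⟩ - 0.683|111⟩

H on qubit 1 mixes each pair of kets that differ only in qubit 1: amplitudes (a, b) of (|…0…⟩, |…1…⟩) become ((a + b)/√2, (a − b)/√2). Kets absent from the input have amplitude 0.
(|100⟩, |110⟩): (a, b) = (-0.2588, 0) → (-0.183, -0.183)
(|101⟩, |111⟩): (a, b) = (-0.9659, 0) → (-0.683, -0.683)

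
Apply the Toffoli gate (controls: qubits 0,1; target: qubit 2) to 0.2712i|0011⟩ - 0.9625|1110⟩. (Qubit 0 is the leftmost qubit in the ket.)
0.2712i|0011⟩ - 0.9625|1100⟩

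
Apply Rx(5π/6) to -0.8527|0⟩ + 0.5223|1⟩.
(-0.2207 - 0.5045i)|0⟩ + (0.1352 + 0.8236i)|1⟩

Rx(5π/6) = [[cos(θ/2), −i·sin(θ/2)], [−i·sin(θ/2), cos(θ/2)]]; θ = 5π/6, cos(θ/2) ≈ 0.258819, sin(θ/2) ≈ 0.965926.
With a = amp(|0⟩) = -0.8527 and b = amp(|1⟩) = 0.5223:
new amp(|0⟩) = (0.258819)·a + (-0.965926i)·b = (-0.2207 - 0.5045i)
new amp(|1⟩) = (-0.965926i)·a + (0.258819)·b = (0.1352 + 0.8236i)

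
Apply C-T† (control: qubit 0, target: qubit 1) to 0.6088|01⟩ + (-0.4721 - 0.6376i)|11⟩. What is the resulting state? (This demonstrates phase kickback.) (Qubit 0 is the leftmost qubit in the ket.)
0.6088|01⟩ + (-0.7847 - 0.117i)|11⟩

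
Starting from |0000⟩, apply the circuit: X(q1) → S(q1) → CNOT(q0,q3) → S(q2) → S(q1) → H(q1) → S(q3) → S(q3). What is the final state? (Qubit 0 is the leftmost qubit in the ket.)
-1/√2|0000⟩ + 1/√2|0100⟩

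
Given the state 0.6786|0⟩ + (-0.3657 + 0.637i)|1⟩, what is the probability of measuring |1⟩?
0.5395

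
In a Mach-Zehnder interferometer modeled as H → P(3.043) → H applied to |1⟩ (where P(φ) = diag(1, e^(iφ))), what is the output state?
(0.9976 - 0.04922i)|0⟩ + (0.002428 + 0.04922i)|1⟩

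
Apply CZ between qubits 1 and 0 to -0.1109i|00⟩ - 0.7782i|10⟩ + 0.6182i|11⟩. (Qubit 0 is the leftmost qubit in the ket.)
-0.1109i|00⟩ - 0.7782i|10⟩ - 0.6182i|11⟩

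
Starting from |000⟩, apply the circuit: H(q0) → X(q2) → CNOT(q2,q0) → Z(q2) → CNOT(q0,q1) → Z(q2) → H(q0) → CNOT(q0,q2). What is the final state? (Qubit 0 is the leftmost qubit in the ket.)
1/2|001⟩ + 1/2|011⟩ + 1/2|100⟩ - 1/2|110⟩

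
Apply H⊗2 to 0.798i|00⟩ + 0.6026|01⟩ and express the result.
(0.3013 + 0.399i)|00⟩ + (-0.3013 + 0.399i)|01⟩ + (0.3013 + 0.399i)|10⟩ + (-0.3013 + 0.399i)|11⟩

H⊗2 gives amp(|y⟩) = (1/2) Σ_x (−1)^(x·y) amp(|x⟩), where x·y is the number of positions in which both x and y have a 1.
|00⟩: (0.798i + 0.6026)/2 = (0.3013 + 0.399i)
|01⟩: (0.798i - 0.6026)/2 = (-0.3013 + 0.399i)
|10⟩: (0.798i + 0.6026)/2 = (0.3013 + 0.399i)
|11⟩: (0.798i - 0.6026)/2 = (-0.3013 + 0.399i)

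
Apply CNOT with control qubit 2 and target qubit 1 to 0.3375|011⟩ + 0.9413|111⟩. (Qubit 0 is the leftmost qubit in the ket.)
0.3375|001⟩ + 0.9413|101⟩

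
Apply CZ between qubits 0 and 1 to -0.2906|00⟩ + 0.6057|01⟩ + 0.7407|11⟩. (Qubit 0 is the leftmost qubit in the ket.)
-0.2906|00⟩ + 0.6057|01⟩ - 0.7407|11⟩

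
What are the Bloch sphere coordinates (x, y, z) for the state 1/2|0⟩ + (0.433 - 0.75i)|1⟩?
(0.433, -0.75, -0.5)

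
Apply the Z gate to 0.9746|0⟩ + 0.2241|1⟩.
0.9746|0⟩ - 0.2241|1⟩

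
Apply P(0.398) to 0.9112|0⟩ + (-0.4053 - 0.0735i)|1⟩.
0.9112|0⟩ + (-0.3451 - 0.2248i)|1⟩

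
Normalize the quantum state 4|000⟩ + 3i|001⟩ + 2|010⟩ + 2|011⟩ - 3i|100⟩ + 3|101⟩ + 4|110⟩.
0.4887|000⟩ + 0.3665i|001⟩ + 0.2443|010⟩ + 0.2443|011⟩ - 0.3665i|100⟩ + 0.3665|101⟩ + 0.4887|110⟩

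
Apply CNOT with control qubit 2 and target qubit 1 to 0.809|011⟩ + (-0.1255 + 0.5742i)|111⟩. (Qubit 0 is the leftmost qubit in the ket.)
0.809|001⟩ + (-0.1255 + 0.5742i)|101⟩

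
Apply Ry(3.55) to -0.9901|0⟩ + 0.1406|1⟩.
0.0631|0⟩ - 0.998|1⟩

Ry(3.55) = [[cos(θ/2), −sin(θ/2)], [sin(θ/2), cos(θ/2)]]; θ = 3.55, cos(θ/2) ≈ -0.202787, sin(θ/2) ≈ 0.979223.
With a = amp(|0⟩) = -0.9901 and b = amp(|1⟩) = 0.1406:
new amp(|0⟩) = (-0.202787)·a + (-0.979223)·b = 0.0631
new amp(|1⟩) = (0.979223)·a + (-0.202787)·b = -0.998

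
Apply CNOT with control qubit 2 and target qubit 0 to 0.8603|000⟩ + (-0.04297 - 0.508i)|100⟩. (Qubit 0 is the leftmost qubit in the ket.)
0.8603|000⟩ + (-0.04297 - 0.508i)|100⟩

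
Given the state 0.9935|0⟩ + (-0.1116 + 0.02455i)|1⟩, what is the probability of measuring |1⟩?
0.01306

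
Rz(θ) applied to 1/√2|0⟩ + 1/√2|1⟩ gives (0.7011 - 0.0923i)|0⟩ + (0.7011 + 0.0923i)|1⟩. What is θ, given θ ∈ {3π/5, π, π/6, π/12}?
π/12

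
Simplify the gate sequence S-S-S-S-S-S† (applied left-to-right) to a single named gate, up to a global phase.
I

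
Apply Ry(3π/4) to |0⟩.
0.3827|0⟩ + 0.9239|1⟩

Ry(3π/4) = [[cos(θ/2), −sin(θ/2)], [sin(θ/2), cos(θ/2)]]; θ = 3π/4, cos(θ/2) ≈ 0.382683, sin(θ/2) ≈ 0.92388.
With a = amp(|0⟩) = 1 and b = amp(|1⟩) = 0:
new amp(|0⟩) = (0.382683)·a + (-0.92388)·b = 0.3827
new amp(|1⟩) = (0.92388)·a + (0.382683)·b = 0.9239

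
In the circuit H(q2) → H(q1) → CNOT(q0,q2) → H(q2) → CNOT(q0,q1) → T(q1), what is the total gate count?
6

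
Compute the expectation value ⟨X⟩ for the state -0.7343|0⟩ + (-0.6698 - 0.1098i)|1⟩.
0.9837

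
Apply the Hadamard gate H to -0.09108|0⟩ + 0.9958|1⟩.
0.6397|0⟩ - 0.7685|1⟩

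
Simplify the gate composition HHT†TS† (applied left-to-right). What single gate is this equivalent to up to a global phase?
S†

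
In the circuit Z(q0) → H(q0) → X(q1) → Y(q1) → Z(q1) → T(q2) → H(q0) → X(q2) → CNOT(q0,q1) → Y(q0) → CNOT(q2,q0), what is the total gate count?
11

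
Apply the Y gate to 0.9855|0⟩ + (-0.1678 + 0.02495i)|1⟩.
(0.02495 + 0.1678i)|0⟩ + 0.9855i|1⟩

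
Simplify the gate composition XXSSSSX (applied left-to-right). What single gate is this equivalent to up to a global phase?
X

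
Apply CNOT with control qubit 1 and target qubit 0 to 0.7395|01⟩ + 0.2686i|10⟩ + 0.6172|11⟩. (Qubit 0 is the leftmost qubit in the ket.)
0.6172|01⟩ + 0.2686i|10⟩ + 0.7395|11⟩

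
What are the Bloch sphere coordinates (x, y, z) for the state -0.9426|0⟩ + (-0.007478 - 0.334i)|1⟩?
(0.0141, 0.6297, 0.7769)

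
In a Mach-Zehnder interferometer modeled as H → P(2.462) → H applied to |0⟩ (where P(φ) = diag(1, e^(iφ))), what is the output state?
(0.1111 + 0.3142i)|0⟩ + (0.8889 - 0.3142i)|1⟩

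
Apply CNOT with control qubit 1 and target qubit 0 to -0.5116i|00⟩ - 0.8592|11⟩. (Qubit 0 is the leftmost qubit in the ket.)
-0.5116i|00⟩ - 0.8592|01⟩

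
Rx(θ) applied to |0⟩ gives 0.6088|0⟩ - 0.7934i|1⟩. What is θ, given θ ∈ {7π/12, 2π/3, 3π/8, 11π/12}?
7π/12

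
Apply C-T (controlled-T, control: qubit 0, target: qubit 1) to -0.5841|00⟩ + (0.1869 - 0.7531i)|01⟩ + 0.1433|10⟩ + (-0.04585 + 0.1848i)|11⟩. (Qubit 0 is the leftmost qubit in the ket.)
-0.5841|00⟩ + (0.1869 - 0.7531i)|01⟩ + 0.1433|10⟩ + (-0.1631 + 0.09825i)|11⟩

C-T leaves the control-|0⟩ kets |00⟩, |01⟩ unchanged and applies T to qubit 1 on the control-|1⟩ pair (|10⟩, |11⟩).
T = [[1, 0], [0, (1/√2 + (1/√2)i)]].
With a = amp(|10⟩) = 0.1433 and b = amp(|11⟩) = (-0.04585 + 0.1848i):
new amp(|10⟩) = (1)·a = 0.1433
new amp(|11⟩) = (1/√2 + (1/√2)i)·b = (-0.1631 + 0.09825i)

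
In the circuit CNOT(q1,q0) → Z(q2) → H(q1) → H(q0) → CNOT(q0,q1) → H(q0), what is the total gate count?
6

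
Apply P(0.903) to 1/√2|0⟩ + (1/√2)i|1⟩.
1/√2|0⟩ + (-0.5552 + 0.4379i)|1⟩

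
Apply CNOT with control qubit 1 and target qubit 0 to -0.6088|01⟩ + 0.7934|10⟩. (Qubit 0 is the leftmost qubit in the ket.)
0.7934|10⟩ - 0.6088|11⟩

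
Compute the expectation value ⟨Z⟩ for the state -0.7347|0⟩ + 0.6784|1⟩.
0.07956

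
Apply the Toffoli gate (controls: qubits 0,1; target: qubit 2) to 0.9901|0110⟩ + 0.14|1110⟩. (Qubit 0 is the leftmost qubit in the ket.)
0.9901|0110⟩ + 0.14|1100⟩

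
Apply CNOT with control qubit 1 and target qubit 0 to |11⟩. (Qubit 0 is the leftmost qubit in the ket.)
|01⟩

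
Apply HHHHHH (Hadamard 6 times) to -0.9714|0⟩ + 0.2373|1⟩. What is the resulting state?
-0.9714|0⟩ + 0.2373|1⟩

H² = I, so an even number of Hadamards cancels: H^6 = I and the state is unchanged.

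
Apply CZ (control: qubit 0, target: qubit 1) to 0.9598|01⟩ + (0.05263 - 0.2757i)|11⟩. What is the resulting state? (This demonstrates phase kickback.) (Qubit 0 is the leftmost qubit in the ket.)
0.9598|01⟩ + (-0.05263 + 0.2757i)|11⟩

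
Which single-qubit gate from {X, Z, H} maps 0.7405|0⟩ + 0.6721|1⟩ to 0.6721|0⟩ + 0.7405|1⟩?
X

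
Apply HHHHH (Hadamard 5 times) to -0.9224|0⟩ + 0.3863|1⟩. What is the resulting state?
-0.3791|0⟩ - 0.9254|1⟩

H² = I, so H^5 = H: a single Hadamard. With (a, b) = (-0.9224, 0.3863), H gives ((a + b)/√2, (a − b)/√2) = (-0.3791, -0.9254).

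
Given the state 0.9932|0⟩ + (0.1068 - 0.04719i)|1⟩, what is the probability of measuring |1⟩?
0.01363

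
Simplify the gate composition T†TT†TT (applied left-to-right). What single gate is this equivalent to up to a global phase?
T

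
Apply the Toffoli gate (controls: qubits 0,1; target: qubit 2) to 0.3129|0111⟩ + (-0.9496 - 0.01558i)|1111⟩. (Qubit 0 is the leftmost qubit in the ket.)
0.3129|0111⟩ + (-0.9496 - 0.01558i)|1101⟩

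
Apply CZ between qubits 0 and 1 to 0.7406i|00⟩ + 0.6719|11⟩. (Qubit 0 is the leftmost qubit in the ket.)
0.7406i|00⟩ - 0.6719|11⟩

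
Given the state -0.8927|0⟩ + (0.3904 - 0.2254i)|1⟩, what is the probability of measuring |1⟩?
0.2032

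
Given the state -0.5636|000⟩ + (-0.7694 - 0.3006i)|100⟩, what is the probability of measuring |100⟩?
0.6823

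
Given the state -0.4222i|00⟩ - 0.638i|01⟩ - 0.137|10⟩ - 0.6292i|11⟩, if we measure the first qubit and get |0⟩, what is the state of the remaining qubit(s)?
-0.5519i|0⟩ - 0.8339i|1⟩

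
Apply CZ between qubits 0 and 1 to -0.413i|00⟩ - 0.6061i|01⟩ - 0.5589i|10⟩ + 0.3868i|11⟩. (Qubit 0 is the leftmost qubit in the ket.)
-0.413i|00⟩ - 0.6061i|01⟩ - 0.5589i|10⟩ - 0.3868i|11⟩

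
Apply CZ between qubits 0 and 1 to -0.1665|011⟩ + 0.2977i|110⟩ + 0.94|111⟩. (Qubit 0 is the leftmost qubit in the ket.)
-0.1665|011⟩ - 0.2977i|110⟩ - 0.94|111⟩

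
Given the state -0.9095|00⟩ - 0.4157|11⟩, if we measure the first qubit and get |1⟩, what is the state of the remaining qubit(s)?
-|1⟩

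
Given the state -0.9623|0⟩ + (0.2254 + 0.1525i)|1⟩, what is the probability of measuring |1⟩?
0.07406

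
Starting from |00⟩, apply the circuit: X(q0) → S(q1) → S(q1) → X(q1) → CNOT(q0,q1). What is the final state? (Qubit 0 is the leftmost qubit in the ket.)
|10⟩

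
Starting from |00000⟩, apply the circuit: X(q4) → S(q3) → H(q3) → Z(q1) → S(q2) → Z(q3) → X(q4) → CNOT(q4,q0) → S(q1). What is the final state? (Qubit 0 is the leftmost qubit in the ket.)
1/√2|00000⟩ - 1/√2|00010⟩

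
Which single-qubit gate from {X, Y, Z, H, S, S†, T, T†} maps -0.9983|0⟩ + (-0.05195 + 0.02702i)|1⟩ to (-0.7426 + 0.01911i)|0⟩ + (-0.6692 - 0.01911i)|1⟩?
H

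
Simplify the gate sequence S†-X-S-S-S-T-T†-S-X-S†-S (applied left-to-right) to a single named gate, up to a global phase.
S†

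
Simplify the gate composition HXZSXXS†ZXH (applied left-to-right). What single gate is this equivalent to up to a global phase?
I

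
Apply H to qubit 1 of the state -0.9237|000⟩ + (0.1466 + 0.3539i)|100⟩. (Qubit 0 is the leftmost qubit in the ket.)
-0.6532|000⟩ - 0.6532|010⟩ + (0.1037 + 0.2502i)|100⟩ + (0.1037 + 0.2502i)|110⟩

H on qubit 1 mixes each pair of kets that differ only in qubit 1: amplitudes (a, b) of (|…0…⟩, |…1…⟩) become ((a + b)/√2, (a − b)/√2). Kets absent from the input have amplitude 0.
(|000⟩, |010⟩): (a, b) = (-0.9237, 0) → (-0.6532, -0.6532)
(|100⟩, |110⟩): (a, b) = ((0.1466 + 0.3539i), 0) → ((0.1037 + 0.2502i), (0.1037 + 0.2502i))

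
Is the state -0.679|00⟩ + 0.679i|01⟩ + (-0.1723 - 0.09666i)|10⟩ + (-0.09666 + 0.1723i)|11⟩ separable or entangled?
Separable

Writing the state as a|00⟩ + b|01⟩ + c|10⟩ + d|11⟩, it is a product state iff ad − bc = 0.
Here (a, b, c, d) = (-0.679, 0.679i, (-0.1723 - 0.09666i), (-0.09666 + 0.1723i)): ad − bc = (-0.679)(-0.09666 + 0.1723i) − (0.679i)(-0.1723 - 0.09666i) = 0, so the state is separable.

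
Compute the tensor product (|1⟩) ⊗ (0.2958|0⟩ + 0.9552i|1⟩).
0.2958|10⟩ + 0.9552i|11⟩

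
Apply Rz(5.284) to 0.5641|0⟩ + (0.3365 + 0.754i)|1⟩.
(-0.4952 - 0.2702i)|0⟩ + (-0.6566 - 0.5006i)|1⟩

Rz(5.284) = [[e^(−iθ/2), 0], [0, e^(iθ/2)]] with e^(±iθ/2) = cos(θ/2) ± i·sin(θ/2); θ = 5.284, cos(θ/2) ≈ -0.877778, sin(θ/2) ≈ 0.479068.
With a = amp(|0⟩) = 0.5641 and b = amp(|1⟩) = (0.3365 + 0.754i):
new amp(|0⟩) = (-0.877778 - 0.479068i)·a = (-0.4952 - 0.2702i)
new amp(|1⟩) = (-0.877778 + 0.479068i)·b = (-0.6566 - 0.5006i)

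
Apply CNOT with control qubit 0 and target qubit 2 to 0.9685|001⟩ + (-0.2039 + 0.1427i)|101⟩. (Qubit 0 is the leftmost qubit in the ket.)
0.9685|001⟩ + (-0.2039 + 0.1427i)|100⟩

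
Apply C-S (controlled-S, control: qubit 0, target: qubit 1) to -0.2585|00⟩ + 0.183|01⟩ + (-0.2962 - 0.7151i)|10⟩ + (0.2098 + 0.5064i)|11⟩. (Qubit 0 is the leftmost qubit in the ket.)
-0.2585|00⟩ + 0.183|01⟩ + (-0.2962 - 0.7151i)|10⟩ + (-0.5064 + 0.2098i)|11⟩

C-S leaves the control-|0⟩ kets |00⟩, |01⟩ unchanged and applies S to qubit 1 on the control-|1⟩ pair (|10⟩, |11⟩).
S = [[1, 0], [0, i]].
With a = amp(|10⟩) = (-0.2962 - 0.7151i) and b = amp(|11⟩) = (0.2098 + 0.5064i):
new amp(|10⟩) = (1)·a = (-0.2962 - 0.7151i)
new amp(|11⟩) = (i)·b = (-0.5064 + 0.2098i)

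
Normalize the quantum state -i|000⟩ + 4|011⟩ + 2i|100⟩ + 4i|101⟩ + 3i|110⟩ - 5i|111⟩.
-0.1187i|000⟩ + 0.4747|011⟩ + 0.2374i|100⟩ + 0.4747i|101⟩ + 0.356i|110⟩ - 0.5934i|111⟩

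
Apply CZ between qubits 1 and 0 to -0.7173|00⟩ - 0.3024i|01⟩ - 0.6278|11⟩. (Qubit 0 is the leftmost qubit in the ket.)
-0.7173|00⟩ - 0.3024i|01⟩ + 0.6278|11⟩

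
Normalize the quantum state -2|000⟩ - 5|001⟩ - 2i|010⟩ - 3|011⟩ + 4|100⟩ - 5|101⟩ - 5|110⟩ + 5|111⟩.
-0.1734|000⟩ - 0.4336|001⟩ - 0.1734i|010⟩ - 0.2601|011⟩ + 0.3468|100⟩ - 0.4336|101⟩ - 0.4336|110⟩ + 0.4336|111⟩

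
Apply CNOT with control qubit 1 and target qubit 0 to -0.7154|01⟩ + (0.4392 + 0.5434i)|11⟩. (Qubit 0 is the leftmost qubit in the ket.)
(0.4392 + 0.5434i)|01⟩ - 0.7154|11⟩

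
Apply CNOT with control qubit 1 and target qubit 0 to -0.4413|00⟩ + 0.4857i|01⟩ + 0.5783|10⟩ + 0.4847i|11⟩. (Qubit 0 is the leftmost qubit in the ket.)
-0.4413|00⟩ + 0.4847i|01⟩ + 0.5783|10⟩ + 0.4857i|11⟩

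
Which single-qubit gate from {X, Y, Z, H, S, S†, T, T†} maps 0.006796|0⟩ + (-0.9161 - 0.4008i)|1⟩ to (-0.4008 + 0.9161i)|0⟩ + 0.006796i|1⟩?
Y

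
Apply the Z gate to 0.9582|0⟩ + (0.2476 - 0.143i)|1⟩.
0.9582|0⟩ + (-0.2476 + 0.143i)|1⟩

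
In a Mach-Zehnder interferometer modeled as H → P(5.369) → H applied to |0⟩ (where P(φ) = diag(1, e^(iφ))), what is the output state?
(0.8052 - 0.396i)|0⟩ + (0.1948 + 0.396i)|1⟩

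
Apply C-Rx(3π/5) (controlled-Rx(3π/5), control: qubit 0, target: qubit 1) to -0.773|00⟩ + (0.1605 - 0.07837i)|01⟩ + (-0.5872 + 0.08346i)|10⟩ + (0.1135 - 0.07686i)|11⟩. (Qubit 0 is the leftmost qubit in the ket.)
-0.773|00⟩ + (0.1605 - 0.07837i)|01⟩ + (-0.4073 - 0.04277i)|10⟩ + (0.1342 + 0.4299i)|11⟩

C-Rx(3π/5) leaves the control-|0⟩ kets |00⟩, |01⟩ unchanged and applies Rx(3π/5) to qubit 1 on the control-|1⟩ pair (|10⟩, |11⟩).
Rx(3π/5) = [[cos(θ/2), −i·sin(θ/2)], [−i·sin(θ/2), cos(θ/2)]]; θ = 3π/5, cos(θ/2) ≈ 0.587785, sin(θ/2) ≈ 0.809017.
With a = amp(|10⟩) = (-0.5872 + 0.08346i) and b = amp(|11⟩) = (0.1135 - 0.07686i):
new amp(|10⟩) = (0.587785)·a + (-0.809017i)·b = (-0.4073 - 0.04277i)
new amp(|11⟩) = (-0.809017i)·a + (0.587785)·b = (0.1342 + 0.4299i)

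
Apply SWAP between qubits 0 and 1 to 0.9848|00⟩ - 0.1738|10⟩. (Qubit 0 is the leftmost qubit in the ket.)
0.9848|00⟩ - 0.1738|01⟩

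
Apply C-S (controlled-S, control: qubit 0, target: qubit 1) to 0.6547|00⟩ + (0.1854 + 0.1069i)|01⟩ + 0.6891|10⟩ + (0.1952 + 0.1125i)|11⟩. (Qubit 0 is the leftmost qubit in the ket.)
0.6547|00⟩ + (0.1854 + 0.1069i)|01⟩ + 0.6891|10⟩ + (-0.1125 + 0.1952i)|11⟩

C-S leaves the control-|0⟩ kets |00⟩, |01⟩ unchanged and applies S to qubit 1 on the control-|1⟩ pair (|10⟩, |11⟩).
S = [[1, 0], [0, i]].
With a = amp(|10⟩) = 0.6891 and b = amp(|11⟩) = (0.1952 + 0.1125i):
new amp(|10⟩) = (1)·a = 0.6891
new amp(|11⟩) = (i)·b = (-0.1125 + 0.1952i)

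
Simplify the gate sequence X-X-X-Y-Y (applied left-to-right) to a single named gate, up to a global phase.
X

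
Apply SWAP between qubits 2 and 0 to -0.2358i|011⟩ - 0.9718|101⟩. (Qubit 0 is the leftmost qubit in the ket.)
-0.9718|101⟩ - 0.2358i|110⟩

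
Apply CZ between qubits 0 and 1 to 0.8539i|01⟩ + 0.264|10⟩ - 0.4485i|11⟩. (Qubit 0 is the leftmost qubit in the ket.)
0.8539i|01⟩ + 0.264|10⟩ + 0.4485i|11⟩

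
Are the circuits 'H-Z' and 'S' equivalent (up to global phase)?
No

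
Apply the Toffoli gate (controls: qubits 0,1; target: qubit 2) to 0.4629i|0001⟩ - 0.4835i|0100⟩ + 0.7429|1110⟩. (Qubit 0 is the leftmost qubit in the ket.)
0.4629i|0001⟩ - 0.4835i|0100⟩ + 0.7429|1100⟩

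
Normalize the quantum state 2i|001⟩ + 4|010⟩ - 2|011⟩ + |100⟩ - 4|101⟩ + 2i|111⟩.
0.2981i|001⟩ + 0.5963|010⟩ - 0.2981|011⟩ + 0.1491|100⟩ - 0.5963|101⟩ + 0.2981i|111⟩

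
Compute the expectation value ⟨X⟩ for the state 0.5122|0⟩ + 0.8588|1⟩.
0.8798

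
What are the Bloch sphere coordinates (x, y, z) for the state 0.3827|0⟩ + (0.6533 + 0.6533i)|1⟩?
(0.5, 0.5, -0.7071)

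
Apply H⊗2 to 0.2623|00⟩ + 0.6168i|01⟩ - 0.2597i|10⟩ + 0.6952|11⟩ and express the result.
(0.4788 + 0.1786i)|00⟩ + (-0.2165 - 0.4383i)|01⟩ + (-0.2165 + 0.4383i)|10⟩ + (0.4788 - 0.1786i)|11⟩

H⊗2 gives amp(|y⟩) = (1/2) Σ_x (−1)^(x·y) amp(|x⟩), where x·y is the number of positions in which both x and y have a 1.
|00⟩: (0.2623 + 0.6168i - 0.2597i + 0.6952)/2 = (0.4788 + 0.1786i)
|01⟩: (0.2623 - 0.6168i - 0.2597i - 0.6952)/2 = (-0.2165 - 0.4383i)
|10⟩: (0.2623 + 0.6168i + 0.2597i - 0.6952)/2 = (-0.2165 + 0.4383i)
|11⟩: (0.2623 - 0.6168i + 0.2597i + 0.6952)/2 = (0.4788 - 0.1786i)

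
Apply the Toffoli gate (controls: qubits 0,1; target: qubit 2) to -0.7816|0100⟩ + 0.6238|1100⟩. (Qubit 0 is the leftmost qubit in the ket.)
-0.7816|0100⟩ + 0.6238|1110⟩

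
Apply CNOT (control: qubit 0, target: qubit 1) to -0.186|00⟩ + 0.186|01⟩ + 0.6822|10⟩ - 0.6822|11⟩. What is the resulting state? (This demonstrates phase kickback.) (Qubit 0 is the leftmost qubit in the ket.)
-0.186|00⟩ + 0.186|01⟩ - 0.6822|10⟩ + 0.6822|11⟩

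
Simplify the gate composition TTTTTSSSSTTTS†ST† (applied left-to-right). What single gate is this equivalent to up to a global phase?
T†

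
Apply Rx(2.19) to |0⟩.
0.458|0⟩ - 0.8889i|1⟩

Rx(2.19) = [[cos(θ/2), −i·sin(θ/2)], [−i·sin(θ/2), cos(θ/2)]]; θ = 2.19, cos(θ/2) ≈ 0.458046, sin(θ/2) ≈ 0.888928.
With a = amp(|0⟩) = 1 and b = amp(|1⟩) = 0:
new amp(|0⟩) = (0.458046)·a + (-0.888928i)·b = 0.458
new amp(|1⟩) = (-0.888928i)·a + (0.458046)·b = -0.8889i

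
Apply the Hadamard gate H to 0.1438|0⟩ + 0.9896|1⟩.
0.8014|0⟩ - 0.5981|1⟩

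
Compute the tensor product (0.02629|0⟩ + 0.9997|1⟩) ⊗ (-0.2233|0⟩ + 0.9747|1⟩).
-0.005871|00⟩ + 0.02562|01⟩ - 0.2232|10⟩ + 0.9744|11⟩

amp(|b₁b₂…⟩) = product of the factor amplitudes for bits b₁, b₂, …; only kets whose every factor amplitude is nonzero survive.
|00⟩: (0.02629)(-0.2233) = -0.005871
|01⟩: (0.02629)(0.9747) = 0.02562
|10⟩: (0.9997)(-0.2233) = -0.2232
|11⟩: (0.9997)(0.9747) = 0.9744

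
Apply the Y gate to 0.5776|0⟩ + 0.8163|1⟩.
-0.8163i|0⟩ + 0.5776i|1⟩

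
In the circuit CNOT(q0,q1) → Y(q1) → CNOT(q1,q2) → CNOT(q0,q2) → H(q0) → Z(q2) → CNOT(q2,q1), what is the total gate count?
7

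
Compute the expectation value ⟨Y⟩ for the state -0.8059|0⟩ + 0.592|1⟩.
0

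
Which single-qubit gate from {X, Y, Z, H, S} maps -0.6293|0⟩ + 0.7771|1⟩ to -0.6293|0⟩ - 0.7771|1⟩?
Z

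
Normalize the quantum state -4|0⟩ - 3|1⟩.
-0.8|0⟩ - 0.6|1⟩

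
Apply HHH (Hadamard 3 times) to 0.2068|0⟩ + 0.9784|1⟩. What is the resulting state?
0.8381|0⟩ - 0.5456|1⟩

H² = I, so H^3 = H: a single Hadamard. With (a, b) = (0.2068, 0.9784), H gives ((a + b)/√2, (a − b)/√2) = (0.8381, -0.5456).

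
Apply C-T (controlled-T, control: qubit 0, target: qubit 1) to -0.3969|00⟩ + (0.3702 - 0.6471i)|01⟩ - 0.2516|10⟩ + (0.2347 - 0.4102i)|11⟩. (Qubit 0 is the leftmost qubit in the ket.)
-0.3969|00⟩ + (0.3702 - 0.6471i)|01⟩ - 0.2516|10⟩ + (0.456 - 0.1241i)|11⟩

C-T leaves the control-|0⟩ kets |00⟩, |01⟩ unchanged and applies T to qubit 1 on the control-|1⟩ pair (|10⟩, |11⟩).
T = [[1, 0], [0, (1/√2 + (1/√2)i)]].
With a = amp(|10⟩) = -0.2516 and b = amp(|11⟩) = (0.2347 - 0.4102i):
new amp(|10⟩) = (1)·a = -0.2516
new amp(|11⟩) = (1/√2 + (1/√2)i)·b = (0.456 - 0.1241i)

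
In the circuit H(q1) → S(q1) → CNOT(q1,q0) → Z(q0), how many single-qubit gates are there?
3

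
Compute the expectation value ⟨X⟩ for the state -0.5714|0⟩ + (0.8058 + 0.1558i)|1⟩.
-0.9209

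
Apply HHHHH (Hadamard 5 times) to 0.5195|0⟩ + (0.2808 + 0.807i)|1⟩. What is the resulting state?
(0.5659 + 0.5706i)|0⟩ + (0.1688 - 0.5706i)|1⟩

H² = I, so H^5 = H: a single Hadamard. With (a, b) = (0.5195, (0.2808 + 0.807i)), H gives ((a + b)/√2, (a − b)/√2) = ((0.5659 + 0.5706i), (0.1688 - 0.5706i)).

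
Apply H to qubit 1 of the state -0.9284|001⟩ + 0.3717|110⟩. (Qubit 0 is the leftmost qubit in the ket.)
-0.6565|001⟩ - 0.6565|011⟩ + 0.2628|100⟩ - 0.2628|110⟩

H on qubit 1 mixes each pair of kets that differ only in qubit 1: amplitudes (a, b) of (|…0…⟩, |…1…⟩) become ((a + b)/√2, (a − b)/√2). Kets absent from the input have amplitude 0.
(|001⟩, |011⟩): (a, b) = (-0.9284, 0) → (-0.6565, -0.6565)
(|100⟩, |110⟩): (a, b) = (0, 0.3717) → (0.2628, -0.2628)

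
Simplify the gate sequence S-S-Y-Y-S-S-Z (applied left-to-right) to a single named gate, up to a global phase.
Z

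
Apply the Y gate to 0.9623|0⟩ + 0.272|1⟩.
-0.272i|0⟩ + 0.9623i|1⟩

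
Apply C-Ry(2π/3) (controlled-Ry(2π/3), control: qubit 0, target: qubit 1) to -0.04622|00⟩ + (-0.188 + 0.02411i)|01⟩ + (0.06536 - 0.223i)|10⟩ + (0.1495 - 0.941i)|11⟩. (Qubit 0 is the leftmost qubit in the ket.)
-0.04622|00⟩ + (-0.188 + 0.02411i)|01⟩ + (-0.09679 + 0.7034i)|10⟩ + (0.1314 - 0.6636i)|11⟩

C-Ry(2π/3) leaves the control-|0⟩ kets |00⟩, |01⟩ unchanged and applies Ry(2π/3) to qubit 1 on the control-|1⟩ pair (|10⟩, |11⟩).
Ry(2π/3) = [[cos(θ/2), −sin(θ/2)], [sin(θ/2), cos(θ/2)]]; θ = 2π/3, cos(θ/2) ≈ 0.5, sin(θ/2) ≈ 0.866025.
With a = amp(|10⟩) = (0.06536 - 0.223i) and b = amp(|11⟩) = (0.1495 - 0.941i):
new amp(|10⟩) = (0.5)·a + (-0.866025)·b = (-0.09679 + 0.7034i)
new amp(|11⟩) = (0.866025)·a + (0.5)·b = (0.1314 - 0.6636i)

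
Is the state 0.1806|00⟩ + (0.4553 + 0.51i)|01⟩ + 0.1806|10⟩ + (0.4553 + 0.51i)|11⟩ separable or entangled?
Separable

Writing the state as a|00⟩ + b|01⟩ + c|10⟩ + d|11⟩, it is a product state iff ad − bc = 0.
Here (a, b, c, d) = (0.1806, (0.4553 + 0.51i), 0.1806, (0.4553 + 0.51i)): ad − bc = (0.1806)(0.4553 + 0.51i) − (0.4553 + 0.51i)(0.1806) = 0, so the state is separable.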